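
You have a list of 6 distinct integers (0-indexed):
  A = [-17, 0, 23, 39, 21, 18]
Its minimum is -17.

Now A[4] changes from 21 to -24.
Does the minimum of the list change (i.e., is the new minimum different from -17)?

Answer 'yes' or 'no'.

Old min = -17
Change: A[4] 21 -> -24
Changed element was NOT the min; min changes only if -24 < -17.
New min = -24; changed? yes

Answer: yes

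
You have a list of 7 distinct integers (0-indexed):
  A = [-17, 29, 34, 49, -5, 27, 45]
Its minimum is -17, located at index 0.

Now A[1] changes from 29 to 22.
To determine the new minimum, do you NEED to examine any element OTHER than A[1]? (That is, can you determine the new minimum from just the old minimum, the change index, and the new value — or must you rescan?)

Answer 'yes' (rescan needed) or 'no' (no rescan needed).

Answer: no

Derivation:
Old min = -17 at index 0
Change at index 1: 29 -> 22
Index 1 was NOT the min. New min = min(-17, 22). No rescan of other elements needed.
Needs rescan: no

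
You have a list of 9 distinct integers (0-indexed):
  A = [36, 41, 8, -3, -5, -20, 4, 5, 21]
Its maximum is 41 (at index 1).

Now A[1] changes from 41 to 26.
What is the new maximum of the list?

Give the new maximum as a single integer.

Old max = 41 (at index 1)
Change: A[1] 41 -> 26
Changed element WAS the max -> may need rescan.
  Max of remaining elements: 36
  New max = max(26, 36) = 36

Answer: 36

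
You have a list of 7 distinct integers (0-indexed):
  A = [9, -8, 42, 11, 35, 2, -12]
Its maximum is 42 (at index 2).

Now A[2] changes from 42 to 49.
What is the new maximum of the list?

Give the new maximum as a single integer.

Old max = 42 (at index 2)
Change: A[2] 42 -> 49
Changed element WAS the max -> may need rescan.
  Max of remaining elements: 35
  New max = max(49, 35) = 49

Answer: 49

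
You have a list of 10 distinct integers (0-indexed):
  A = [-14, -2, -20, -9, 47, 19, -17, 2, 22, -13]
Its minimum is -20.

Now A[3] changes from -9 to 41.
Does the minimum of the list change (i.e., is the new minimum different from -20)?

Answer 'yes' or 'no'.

Old min = -20
Change: A[3] -9 -> 41
Changed element was NOT the min; min changes only if 41 < -20.
New min = -20; changed? no

Answer: no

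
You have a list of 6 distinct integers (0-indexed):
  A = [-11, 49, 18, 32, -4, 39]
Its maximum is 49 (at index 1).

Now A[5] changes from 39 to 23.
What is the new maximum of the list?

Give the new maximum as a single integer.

Answer: 49

Derivation:
Old max = 49 (at index 1)
Change: A[5] 39 -> 23
Changed element was NOT the old max.
  New max = max(old_max, new_val) = max(49, 23) = 49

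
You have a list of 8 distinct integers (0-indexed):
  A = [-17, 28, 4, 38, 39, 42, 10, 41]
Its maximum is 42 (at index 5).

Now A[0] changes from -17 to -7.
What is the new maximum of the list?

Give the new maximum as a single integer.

Old max = 42 (at index 5)
Change: A[0] -17 -> -7
Changed element was NOT the old max.
  New max = max(old_max, new_val) = max(42, -7) = 42

Answer: 42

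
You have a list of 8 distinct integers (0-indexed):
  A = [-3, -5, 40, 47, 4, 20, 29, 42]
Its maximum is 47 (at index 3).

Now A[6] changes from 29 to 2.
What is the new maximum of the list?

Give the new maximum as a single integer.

Answer: 47

Derivation:
Old max = 47 (at index 3)
Change: A[6] 29 -> 2
Changed element was NOT the old max.
  New max = max(old_max, new_val) = max(47, 2) = 47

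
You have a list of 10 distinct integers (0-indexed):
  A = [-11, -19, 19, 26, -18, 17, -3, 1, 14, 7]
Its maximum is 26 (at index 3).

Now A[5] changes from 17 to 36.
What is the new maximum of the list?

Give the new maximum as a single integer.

Old max = 26 (at index 3)
Change: A[5] 17 -> 36
Changed element was NOT the old max.
  New max = max(old_max, new_val) = max(26, 36) = 36

Answer: 36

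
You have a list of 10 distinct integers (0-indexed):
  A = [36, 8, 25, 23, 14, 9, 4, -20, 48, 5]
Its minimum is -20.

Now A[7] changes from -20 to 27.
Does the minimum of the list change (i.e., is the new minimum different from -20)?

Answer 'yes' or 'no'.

Old min = -20
Change: A[7] -20 -> 27
Changed element was the min; new min must be rechecked.
New min = 4; changed? yes

Answer: yes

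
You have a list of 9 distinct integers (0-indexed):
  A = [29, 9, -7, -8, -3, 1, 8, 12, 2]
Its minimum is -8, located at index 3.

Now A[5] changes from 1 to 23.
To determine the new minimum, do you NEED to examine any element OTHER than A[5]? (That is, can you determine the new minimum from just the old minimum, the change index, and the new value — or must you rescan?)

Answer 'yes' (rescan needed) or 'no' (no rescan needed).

Answer: no

Derivation:
Old min = -8 at index 3
Change at index 5: 1 -> 23
Index 5 was NOT the min. New min = min(-8, 23). No rescan of other elements needed.
Needs rescan: no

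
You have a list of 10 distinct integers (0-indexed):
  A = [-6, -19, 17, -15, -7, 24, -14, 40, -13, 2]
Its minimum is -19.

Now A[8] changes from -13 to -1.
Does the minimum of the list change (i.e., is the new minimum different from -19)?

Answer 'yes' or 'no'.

Answer: no

Derivation:
Old min = -19
Change: A[8] -13 -> -1
Changed element was NOT the min; min changes only if -1 < -19.
New min = -19; changed? no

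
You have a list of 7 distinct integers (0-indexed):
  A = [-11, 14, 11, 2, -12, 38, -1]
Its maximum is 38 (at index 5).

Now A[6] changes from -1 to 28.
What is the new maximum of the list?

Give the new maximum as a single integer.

Answer: 38

Derivation:
Old max = 38 (at index 5)
Change: A[6] -1 -> 28
Changed element was NOT the old max.
  New max = max(old_max, new_val) = max(38, 28) = 38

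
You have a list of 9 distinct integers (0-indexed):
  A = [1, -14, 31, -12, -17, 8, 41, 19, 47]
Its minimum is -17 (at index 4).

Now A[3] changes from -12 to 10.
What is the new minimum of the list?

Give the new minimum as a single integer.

Answer: -17

Derivation:
Old min = -17 (at index 4)
Change: A[3] -12 -> 10
Changed element was NOT the old min.
  New min = min(old_min, new_val) = min(-17, 10) = -17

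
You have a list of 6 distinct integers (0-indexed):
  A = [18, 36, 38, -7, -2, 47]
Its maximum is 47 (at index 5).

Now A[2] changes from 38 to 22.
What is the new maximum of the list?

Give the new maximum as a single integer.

Answer: 47

Derivation:
Old max = 47 (at index 5)
Change: A[2] 38 -> 22
Changed element was NOT the old max.
  New max = max(old_max, new_val) = max(47, 22) = 47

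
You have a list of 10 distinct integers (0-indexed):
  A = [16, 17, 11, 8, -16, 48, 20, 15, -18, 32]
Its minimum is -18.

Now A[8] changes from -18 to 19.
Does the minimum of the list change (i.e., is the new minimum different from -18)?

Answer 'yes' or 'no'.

Answer: yes

Derivation:
Old min = -18
Change: A[8] -18 -> 19
Changed element was the min; new min must be rechecked.
New min = -16; changed? yes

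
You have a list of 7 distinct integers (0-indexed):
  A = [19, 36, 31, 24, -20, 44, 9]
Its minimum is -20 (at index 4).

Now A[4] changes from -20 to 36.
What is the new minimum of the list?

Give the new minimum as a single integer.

Answer: 9

Derivation:
Old min = -20 (at index 4)
Change: A[4] -20 -> 36
Changed element WAS the min. Need to check: is 36 still <= all others?
  Min of remaining elements: 9
  New min = min(36, 9) = 9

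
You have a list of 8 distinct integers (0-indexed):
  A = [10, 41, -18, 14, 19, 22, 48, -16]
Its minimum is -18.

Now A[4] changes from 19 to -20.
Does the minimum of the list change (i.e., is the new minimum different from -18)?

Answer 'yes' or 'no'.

Answer: yes

Derivation:
Old min = -18
Change: A[4] 19 -> -20
Changed element was NOT the min; min changes only if -20 < -18.
New min = -20; changed? yes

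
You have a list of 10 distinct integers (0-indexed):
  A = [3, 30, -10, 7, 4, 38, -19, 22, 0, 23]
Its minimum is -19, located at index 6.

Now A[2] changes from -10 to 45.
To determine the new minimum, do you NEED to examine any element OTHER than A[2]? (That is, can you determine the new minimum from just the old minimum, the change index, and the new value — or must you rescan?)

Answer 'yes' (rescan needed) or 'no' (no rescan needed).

Old min = -19 at index 6
Change at index 2: -10 -> 45
Index 2 was NOT the min. New min = min(-19, 45). No rescan of other elements needed.
Needs rescan: no

Answer: no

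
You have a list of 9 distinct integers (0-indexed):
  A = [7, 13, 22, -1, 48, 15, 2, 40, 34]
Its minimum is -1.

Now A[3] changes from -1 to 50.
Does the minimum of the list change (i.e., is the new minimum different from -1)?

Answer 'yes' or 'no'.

Old min = -1
Change: A[3] -1 -> 50
Changed element was the min; new min must be rechecked.
New min = 2; changed? yes

Answer: yes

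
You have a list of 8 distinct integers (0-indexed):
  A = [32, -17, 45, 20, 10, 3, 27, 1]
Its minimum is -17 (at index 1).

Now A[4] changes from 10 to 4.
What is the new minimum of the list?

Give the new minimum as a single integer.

Old min = -17 (at index 1)
Change: A[4] 10 -> 4
Changed element was NOT the old min.
  New min = min(old_min, new_val) = min(-17, 4) = -17

Answer: -17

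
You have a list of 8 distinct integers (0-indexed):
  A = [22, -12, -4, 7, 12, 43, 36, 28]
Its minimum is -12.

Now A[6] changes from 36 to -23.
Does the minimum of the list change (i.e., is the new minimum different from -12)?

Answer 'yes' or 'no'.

Answer: yes

Derivation:
Old min = -12
Change: A[6] 36 -> -23
Changed element was NOT the min; min changes only if -23 < -12.
New min = -23; changed? yes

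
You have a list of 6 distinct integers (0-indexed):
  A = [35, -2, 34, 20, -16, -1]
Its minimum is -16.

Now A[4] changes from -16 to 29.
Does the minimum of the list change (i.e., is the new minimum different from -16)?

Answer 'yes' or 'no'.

Old min = -16
Change: A[4] -16 -> 29
Changed element was the min; new min must be rechecked.
New min = -2; changed? yes

Answer: yes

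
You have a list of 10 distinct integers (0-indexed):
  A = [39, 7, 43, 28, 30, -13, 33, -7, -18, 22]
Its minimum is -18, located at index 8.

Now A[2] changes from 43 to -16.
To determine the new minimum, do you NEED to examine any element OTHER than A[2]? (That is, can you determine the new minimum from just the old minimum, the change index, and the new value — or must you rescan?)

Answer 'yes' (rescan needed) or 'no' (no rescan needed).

Answer: no

Derivation:
Old min = -18 at index 8
Change at index 2: 43 -> -16
Index 2 was NOT the min. New min = min(-18, -16). No rescan of other elements needed.
Needs rescan: no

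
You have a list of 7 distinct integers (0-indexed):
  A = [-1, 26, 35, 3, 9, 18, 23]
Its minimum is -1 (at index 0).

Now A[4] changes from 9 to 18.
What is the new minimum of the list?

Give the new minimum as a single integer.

Old min = -1 (at index 0)
Change: A[4] 9 -> 18
Changed element was NOT the old min.
  New min = min(old_min, new_val) = min(-1, 18) = -1

Answer: -1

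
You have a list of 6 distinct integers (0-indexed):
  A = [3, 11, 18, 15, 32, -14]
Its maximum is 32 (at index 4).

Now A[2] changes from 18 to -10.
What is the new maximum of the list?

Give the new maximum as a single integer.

Old max = 32 (at index 4)
Change: A[2] 18 -> -10
Changed element was NOT the old max.
  New max = max(old_max, new_val) = max(32, -10) = 32

Answer: 32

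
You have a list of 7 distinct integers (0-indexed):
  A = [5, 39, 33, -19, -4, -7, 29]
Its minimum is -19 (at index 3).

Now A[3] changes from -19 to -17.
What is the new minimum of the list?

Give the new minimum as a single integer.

Answer: -17

Derivation:
Old min = -19 (at index 3)
Change: A[3] -19 -> -17
Changed element WAS the min. Need to check: is -17 still <= all others?
  Min of remaining elements: -7
  New min = min(-17, -7) = -17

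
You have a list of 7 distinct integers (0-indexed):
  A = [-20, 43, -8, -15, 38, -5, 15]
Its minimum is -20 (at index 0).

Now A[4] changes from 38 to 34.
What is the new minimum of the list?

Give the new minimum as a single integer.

Answer: -20

Derivation:
Old min = -20 (at index 0)
Change: A[4] 38 -> 34
Changed element was NOT the old min.
  New min = min(old_min, new_val) = min(-20, 34) = -20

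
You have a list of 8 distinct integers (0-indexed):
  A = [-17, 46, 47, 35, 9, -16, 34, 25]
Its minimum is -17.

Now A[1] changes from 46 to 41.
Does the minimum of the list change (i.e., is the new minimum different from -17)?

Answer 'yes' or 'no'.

Answer: no

Derivation:
Old min = -17
Change: A[1] 46 -> 41
Changed element was NOT the min; min changes only if 41 < -17.
New min = -17; changed? no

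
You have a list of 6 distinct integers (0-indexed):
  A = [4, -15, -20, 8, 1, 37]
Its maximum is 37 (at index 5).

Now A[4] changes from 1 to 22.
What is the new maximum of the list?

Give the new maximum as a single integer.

Answer: 37

Derivation:
Old max = 37 (at index 5)
Change: A[4] 1 -> 22
Changed element was NOT the old max.
  New max = max(old_max, new_val) = max(37, 22) = 37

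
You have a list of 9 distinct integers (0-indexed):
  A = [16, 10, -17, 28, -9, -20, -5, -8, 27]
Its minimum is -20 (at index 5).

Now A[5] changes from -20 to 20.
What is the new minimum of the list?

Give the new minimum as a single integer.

Old min = -20 (at index 5)
Change: A[5] -20 -> 20
Changed element WAS the min. Need to check: is 20 still <= all others?
  Min of remaining elements: -17
  New min = min(20, -17) = -17

Answer: -17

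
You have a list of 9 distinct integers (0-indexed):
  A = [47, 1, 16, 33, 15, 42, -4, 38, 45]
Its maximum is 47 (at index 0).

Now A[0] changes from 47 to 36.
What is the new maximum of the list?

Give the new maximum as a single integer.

Old max = 47 (at index 0)
Change: A[0] 47 -> 36
Changed element WAS the max -> may need rescan.
  Max of remaining elements: 45
  New max = max(36, 45) = 45

Answer: 45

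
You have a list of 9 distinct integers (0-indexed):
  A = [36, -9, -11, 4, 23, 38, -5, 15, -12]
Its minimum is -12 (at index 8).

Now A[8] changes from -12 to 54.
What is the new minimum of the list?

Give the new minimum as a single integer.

Answer: -11

Derivation:
Old min = -12 (at index 8)
Change: A[8] -12 -> 54
Changed element WAS the min. Need to check: is 54 still <= all others?
  Min of remaining elements: -11
  New min = min(54, -11) = -11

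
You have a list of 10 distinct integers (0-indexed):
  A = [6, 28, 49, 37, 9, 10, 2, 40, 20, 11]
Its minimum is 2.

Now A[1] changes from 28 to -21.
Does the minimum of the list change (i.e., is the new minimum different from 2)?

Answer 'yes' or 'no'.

Old min = 2
Change: A[1] 28 -> -21
Changed element was NOT the min; min changes only if -21 < 2.
New min = -21; changed? yes

Answer: yes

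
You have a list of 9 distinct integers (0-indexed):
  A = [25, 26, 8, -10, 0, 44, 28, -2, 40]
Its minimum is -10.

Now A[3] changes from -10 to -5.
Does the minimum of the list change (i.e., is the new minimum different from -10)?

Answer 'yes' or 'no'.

Answer: yes

Derivation:
Old min = -10
Change: A[3] -10 -> -5
Changed element was the min; new min must be rechecked.
New min = -5; changed? yes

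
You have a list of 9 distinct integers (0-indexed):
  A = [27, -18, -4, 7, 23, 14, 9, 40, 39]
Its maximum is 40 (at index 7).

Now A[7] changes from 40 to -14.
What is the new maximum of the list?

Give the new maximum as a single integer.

Old max = 40 (at index 7)
Change: A[7] 40 -> -14
Changed element WAS the max -> may need rescan.
  Max of remaining elements: 39
  New max = max(-14, 39) = 39

Answer: 39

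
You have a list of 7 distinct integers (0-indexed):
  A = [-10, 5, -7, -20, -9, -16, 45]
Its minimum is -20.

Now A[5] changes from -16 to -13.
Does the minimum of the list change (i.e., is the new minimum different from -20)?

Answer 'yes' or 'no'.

Old min = -20
Change: A[5] -16 -> -13
Changed element was NOT the min; min changes only if -13 < -20.
New min = -20; changed? no

Answer: no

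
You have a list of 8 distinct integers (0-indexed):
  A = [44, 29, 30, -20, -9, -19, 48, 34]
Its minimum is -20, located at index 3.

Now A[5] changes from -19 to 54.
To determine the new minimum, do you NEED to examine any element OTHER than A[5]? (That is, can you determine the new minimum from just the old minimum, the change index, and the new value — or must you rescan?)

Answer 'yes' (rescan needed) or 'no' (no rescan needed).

Answer: no

Derivation:
Old min = -20 at index 3
Change at index 5: -19 -> 54
Index 5 was NOT the min. New min = min(-20, 54). No rescan of other elements needed.
Needs rescan: no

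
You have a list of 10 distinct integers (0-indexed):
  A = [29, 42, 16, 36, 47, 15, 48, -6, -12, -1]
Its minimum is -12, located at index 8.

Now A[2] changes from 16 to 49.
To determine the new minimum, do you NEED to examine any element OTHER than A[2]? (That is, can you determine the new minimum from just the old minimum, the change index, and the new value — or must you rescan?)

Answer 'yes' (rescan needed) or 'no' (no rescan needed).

Old min = -12 at index 8
Change at index 2: 16 -> 49
Index 2 was NOT the min. New min = min(-12, 49). No rescan of other elements needed.
Needs rescan: no

Answer: no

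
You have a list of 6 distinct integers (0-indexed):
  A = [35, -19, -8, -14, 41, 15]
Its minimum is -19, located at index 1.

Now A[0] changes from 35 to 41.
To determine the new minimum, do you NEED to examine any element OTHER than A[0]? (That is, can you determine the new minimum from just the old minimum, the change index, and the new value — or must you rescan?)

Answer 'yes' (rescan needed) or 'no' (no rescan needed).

Answer: no

Derivation:
Old min = -19 at index 1
Change at index 0: 35 -> 41
Index 0 was NOT the min. New min = min(-19, 41). No rescan of other elements needed.
Needs rescan: no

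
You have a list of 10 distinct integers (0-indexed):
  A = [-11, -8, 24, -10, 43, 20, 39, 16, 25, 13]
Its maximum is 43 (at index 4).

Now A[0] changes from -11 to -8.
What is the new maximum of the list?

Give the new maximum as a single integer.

Answer: 43

Derivation:
Old max = 43 (at index 4)
Change: A[0] -11 -> -8
Changed element was NOT the old max.
  New max = max(old_max, new_val) = max(43, -8) = 43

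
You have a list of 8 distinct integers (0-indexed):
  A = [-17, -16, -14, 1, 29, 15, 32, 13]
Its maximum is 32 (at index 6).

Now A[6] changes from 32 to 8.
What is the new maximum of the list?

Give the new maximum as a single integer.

Old max = 32 (at index 6)
Change: A[6] 32 -> 8
Changed element WAS the max -> may need rescan.
  Max of remaining elements: 29
  New max = max(8, 29) = 29

Answer: 29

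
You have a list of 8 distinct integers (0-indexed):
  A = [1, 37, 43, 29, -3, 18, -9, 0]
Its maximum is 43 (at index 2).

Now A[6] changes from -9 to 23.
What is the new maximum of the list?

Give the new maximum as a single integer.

Old max = 43 (at index 2)
Change: A[6] -9 -> 23
Changed element was NOT the old max.
  New max = max(old_max, new_val) = max(43, 23) = 43

Answer: 43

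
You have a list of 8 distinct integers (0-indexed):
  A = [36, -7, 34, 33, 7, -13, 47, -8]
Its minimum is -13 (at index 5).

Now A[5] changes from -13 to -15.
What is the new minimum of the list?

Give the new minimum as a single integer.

Answer: -15

Derivation:
Old min = -13 (at index 5)
Change: A[5] -13 -> -15
Changed element WAS the min. Need to check: is -15 still <= all others?
  Min of remaining elements: -8
  New min = min(-15, -8) = -15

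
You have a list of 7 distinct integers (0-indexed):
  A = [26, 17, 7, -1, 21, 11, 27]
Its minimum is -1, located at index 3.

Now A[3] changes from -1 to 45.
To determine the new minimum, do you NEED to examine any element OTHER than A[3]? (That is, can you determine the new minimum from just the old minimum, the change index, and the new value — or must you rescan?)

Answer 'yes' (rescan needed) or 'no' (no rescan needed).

Old min = -1 at index 3
Change at index 3: -1 -> 45
Index 3 WAS the min and new value 45 > old min -1. Must rescan other elements to find the new min.
Needs rescan: yes

Answer: yes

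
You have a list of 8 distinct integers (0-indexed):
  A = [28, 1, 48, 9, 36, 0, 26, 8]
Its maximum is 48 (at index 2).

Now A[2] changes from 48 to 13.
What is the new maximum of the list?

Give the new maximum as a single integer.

Old max = 48 (at index 2)
Change: A[2] 48 -> 13
Changed element WAS the max -> may need rescan.
  Max of remaining elements: 36
  New max = max(13, 36) = 36

Answer: 36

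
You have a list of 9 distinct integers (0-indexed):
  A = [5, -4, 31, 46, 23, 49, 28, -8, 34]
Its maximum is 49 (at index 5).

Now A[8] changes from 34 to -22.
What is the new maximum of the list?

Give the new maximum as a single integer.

Old max = 49 (at index 5)
Change: A[8] 34 -> -22
Changed element was NOT the old max.
  New max = max(old_max, new_val) = max(49, -22) = 49

Answer: 49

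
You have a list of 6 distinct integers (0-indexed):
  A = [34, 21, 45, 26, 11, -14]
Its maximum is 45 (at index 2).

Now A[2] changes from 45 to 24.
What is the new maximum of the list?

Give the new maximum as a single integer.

Answer: 34

Derivation:
Old max = 45 (at index 2)
Change: A[2] 45 -> 24
Changed element WAS the max -> may need rescan.
  Max of remaining elements: 34
  New max = max(24, 34) = 34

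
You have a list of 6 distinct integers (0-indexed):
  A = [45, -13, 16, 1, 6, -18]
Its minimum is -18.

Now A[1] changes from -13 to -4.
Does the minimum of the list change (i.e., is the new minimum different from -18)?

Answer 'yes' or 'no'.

Answer: no

Derivation:
Old min = -18
Change: A[1] -13 -> -4
Changed element was NOT the min; min changes only if -4 < -18.
New min = -18; changed? no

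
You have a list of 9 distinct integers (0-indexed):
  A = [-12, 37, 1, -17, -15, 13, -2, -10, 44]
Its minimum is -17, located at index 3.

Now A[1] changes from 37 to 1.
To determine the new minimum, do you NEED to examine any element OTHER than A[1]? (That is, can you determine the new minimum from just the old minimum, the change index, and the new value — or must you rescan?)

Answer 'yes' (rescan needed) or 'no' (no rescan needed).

Answer: no

Derivation:
Old min = -17 at index 3
Change at index 1: 37 -> 1
Index 1 was NOT the min. New min = min(-17, 1). No rescan of other elements needed.
Needs rescan: no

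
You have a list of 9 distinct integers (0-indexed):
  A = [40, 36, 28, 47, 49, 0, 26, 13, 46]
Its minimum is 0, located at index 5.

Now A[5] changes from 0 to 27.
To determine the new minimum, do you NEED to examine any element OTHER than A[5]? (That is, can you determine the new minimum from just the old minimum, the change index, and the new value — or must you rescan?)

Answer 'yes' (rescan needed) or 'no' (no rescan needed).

Old min = 0 at index 5
Change at index 5: 0 -> 27
Index 5 WAS the min and new value 27 > old min 0. Must rescan other elements to find the new min.
Needs rescan: yes

Answer: yes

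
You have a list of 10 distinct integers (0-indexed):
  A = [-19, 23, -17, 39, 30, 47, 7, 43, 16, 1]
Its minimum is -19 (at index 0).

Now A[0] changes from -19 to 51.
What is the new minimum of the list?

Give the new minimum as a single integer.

Old min = -19 (at index 0)
Change: A[0] -19 -> 51
Changed element WAS the min. Need to check: is 51 still <= all others?
  Min of remaining elements: -17
  New min = min(51, -17) = -17

Answer: -17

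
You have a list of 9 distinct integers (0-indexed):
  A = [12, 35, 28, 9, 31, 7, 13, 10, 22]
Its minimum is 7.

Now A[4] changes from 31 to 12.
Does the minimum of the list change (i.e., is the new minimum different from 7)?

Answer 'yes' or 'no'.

Old min = 7
Change: A[4] 31 -> 12
Changed element was NOT the min; min changes only if 12 < 7.
New min = 7; changed? no

Answer: no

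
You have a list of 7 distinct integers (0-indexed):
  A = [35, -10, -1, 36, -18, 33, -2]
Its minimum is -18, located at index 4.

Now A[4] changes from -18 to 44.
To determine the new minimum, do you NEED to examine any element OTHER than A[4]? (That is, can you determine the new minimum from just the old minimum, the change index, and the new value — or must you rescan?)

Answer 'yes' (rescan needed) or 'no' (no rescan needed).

Answer: yes

Derivation:
Old min = -18 at index 4
Change at index 4: -18 -> 44
Index 4 WAS the min and new value 44 > old min -18. Must rescan other elements to find the new min.
Needs rescan: yes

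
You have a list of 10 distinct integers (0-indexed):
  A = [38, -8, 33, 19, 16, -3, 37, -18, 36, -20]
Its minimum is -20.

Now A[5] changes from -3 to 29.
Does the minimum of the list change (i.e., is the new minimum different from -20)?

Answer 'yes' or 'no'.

Old min = -20
Change: A[5] -3 -> 29
Changed element was NOT the min; min changes only if 29 < -20.
New min = -20; changed? no

Answer: no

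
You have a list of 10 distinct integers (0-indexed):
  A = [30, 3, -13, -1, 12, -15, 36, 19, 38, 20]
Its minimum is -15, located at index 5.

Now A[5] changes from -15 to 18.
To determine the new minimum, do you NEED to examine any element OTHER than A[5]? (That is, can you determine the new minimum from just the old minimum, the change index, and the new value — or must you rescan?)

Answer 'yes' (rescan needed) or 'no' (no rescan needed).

Answer: yes

Derivation:
Old min = -15 at index 5
Change at index 5: -15 -> 18
Index 5 WAS the min and new value 18 > old min -15. Must rescan other elements to find the new min.
Needs rescan: yes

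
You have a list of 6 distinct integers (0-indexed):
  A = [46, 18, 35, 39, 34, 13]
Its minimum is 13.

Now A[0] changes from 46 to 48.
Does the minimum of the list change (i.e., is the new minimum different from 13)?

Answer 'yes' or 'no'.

Answer: no

Derivation:
Old min = 13
Change: A[0] 46 -> 48
Changed element was NOT the min; min changes only if 48 < 13.
New min = 13; changed? no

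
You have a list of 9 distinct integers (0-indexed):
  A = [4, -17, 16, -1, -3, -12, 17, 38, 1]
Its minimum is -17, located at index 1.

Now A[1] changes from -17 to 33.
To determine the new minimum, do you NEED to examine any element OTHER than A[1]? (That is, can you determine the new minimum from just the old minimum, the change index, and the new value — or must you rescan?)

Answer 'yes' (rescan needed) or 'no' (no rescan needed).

Answer: yes

Derivation:
Old min = -17 at index 1
Change at index 1: -17 -> 33
Index 1 WAS the min and new value 33 > old min -17. Must rescan other elements to find the new min.
Needs rescan: yes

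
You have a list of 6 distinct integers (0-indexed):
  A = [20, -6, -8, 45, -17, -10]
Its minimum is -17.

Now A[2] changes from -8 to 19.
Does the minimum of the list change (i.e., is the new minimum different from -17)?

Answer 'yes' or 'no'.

Answer: no

Derivation:
Old min = -17
Change: A[2] -8 -> 19
Changed element was NOT the min; min changes only if 19 < -17.
New min = -17; changed? no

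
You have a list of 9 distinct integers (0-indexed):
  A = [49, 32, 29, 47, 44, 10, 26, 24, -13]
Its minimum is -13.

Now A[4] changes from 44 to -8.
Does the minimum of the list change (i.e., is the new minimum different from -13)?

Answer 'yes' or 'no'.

Old min = -13
Change: A[4] 44 -> -8
Changed element was NOT the min; min changes only if -8 < -13.
New min = -13; changed? no

Answer: no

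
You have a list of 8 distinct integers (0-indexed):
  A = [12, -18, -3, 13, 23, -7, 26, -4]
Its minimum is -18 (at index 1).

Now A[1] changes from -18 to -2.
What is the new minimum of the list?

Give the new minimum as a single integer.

Old min = -18 (at index 1)
Change: A[1] -18 -> -2
Changed element WAS the min. Need to check: is -2 still <= all others?
  Min of remaining elements: -7
  New min = min(-2, -7) = -7

Answer: -7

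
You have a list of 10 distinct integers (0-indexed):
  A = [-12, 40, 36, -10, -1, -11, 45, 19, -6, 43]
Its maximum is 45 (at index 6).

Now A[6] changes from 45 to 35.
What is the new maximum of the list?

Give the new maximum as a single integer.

Answer: 43

Derivation:
Old max = 45 (at index 6)
Change: A[6] 45 -> 35
Changed element WAS the max -> may need rescan.
  Max of remaining elements: 43
  New max = max(35, 43) = 43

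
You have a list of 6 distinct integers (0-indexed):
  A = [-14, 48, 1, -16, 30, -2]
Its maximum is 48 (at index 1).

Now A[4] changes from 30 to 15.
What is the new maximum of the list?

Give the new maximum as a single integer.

Old max = 48 (at index 1)
Change: A[4] 30 -> 15
Changed element was NOT the old max.
  New max = max(old_max, new_val) = max(48, 15) = 48

Answer: 48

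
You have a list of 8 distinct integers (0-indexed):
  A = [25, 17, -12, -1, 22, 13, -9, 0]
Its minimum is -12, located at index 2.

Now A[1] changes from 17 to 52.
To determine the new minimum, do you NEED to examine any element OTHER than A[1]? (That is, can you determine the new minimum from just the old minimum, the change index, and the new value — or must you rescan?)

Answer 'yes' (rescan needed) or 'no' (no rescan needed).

Old min = -12 at index 2
Change at index 1: 17 -> 52
Index 1 was NOT the min. New min = min(-12, 52). No rescan of other elements needed.
Needs rescan: no

Answer: no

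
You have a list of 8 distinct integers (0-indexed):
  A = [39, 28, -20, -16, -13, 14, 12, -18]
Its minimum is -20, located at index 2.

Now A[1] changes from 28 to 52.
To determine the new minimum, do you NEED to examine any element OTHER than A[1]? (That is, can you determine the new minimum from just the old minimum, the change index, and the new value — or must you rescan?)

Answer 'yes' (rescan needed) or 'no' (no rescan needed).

Answer: no

Derivation:
Old min = -20 at index 2
Change at index 1: 28 -> 52
Index 1 was NOT the min. New min = min(-20, 52). No rescan of other elements needed.
Needs rescan: no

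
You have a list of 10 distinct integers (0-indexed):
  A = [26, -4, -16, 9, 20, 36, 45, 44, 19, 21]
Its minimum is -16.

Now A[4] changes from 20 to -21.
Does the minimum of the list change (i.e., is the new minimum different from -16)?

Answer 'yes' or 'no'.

Old min = -16
Change: A[4] 20 -> -21
Changed element was NOT the min; min changes only if -21 < -16.
New min = -21; changed? yes

Answer: yes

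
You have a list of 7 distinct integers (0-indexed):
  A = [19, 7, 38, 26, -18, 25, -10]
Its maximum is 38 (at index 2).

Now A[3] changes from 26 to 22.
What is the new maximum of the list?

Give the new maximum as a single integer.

Old max = 38 (at index 2)
Change: A[3] 26 -> 22
Changed element was NOT the old max.
  New max = max(old_max, new_val) = max(38, 22) = 38

Answer: 38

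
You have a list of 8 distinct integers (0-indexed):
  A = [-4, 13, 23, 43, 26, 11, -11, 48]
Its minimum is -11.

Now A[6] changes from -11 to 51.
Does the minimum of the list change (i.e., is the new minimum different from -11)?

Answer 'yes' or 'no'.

Old min = -11
Change: A[6] -11 -> 51
Changed element was the min; new min must be rechecked.
New min = -4; changed? yes

Answer: yes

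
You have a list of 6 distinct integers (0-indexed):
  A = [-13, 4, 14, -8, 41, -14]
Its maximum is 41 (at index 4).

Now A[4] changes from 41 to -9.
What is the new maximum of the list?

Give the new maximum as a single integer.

Answer: 14

Derivation:
Old max = 41 (at index 4)
Change: A[4] 41 -> -9
Changed element WAS the max -> may need rescan.
  Max of remaining elements: 14
  New max = max(-9, 14) = 14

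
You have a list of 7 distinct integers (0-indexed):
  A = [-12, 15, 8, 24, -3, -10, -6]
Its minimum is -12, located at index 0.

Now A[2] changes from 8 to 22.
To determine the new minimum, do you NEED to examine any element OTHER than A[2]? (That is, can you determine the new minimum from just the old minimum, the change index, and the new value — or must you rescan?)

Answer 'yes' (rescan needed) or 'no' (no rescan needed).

Old min = -12 at index 0
Change at index 2: 8 -> 22
Index 2 was NOT the min. New min = min(-12, 22). No rescan of other elements needed.
Needs rescan: no

Answer: no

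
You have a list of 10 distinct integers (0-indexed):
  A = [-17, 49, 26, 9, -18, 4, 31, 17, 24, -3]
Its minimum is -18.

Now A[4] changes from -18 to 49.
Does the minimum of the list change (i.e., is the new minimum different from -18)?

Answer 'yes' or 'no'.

Answer: yes

Derivation:
Old min = -18
Change: A[4] -18 -> 49
Changed element was the min; new min must be rechecked.
New min = -17; changed? yes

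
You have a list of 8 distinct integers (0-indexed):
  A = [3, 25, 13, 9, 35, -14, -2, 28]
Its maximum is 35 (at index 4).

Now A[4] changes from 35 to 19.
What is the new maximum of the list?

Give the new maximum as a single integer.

Old max = 35 (at index 4)
Change: A[4] 35 -> 19
Changed element WAS the max -> may need rescan.
  Max of remaining elements: 28
  New max = max(19, 28) = 28

Answer: 28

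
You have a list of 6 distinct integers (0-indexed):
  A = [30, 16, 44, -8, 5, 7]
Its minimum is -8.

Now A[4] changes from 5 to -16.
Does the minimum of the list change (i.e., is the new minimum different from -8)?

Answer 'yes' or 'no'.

Answer: yes

Derivation:
Old min = -8
Change: A[4] 5 -> -16
Changed element was NOT the min; min changes only if -16 < -8.
New min = -16; changed? yes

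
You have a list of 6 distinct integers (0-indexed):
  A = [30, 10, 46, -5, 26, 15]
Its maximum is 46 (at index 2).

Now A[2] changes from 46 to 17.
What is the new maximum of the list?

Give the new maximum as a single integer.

Answer: 30

Derivation:
Old max = 46 (at index 2)
Change: A[2] 46 -> 17
Changed element WAS the max -> may need rescan.
  Max of remaining elements: 30
  New max = max(17, 30) = 30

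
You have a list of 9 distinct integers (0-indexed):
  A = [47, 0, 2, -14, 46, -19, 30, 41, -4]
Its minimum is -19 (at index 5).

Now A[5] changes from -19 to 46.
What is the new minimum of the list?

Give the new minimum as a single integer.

Old min = -19 (at index 5)
Change: A[5] -19 -> 46
Changed element WAS the min. Need to check: is 46 still <= all others?
  Min of remaining elements: -14
  New min = min(46, -14) = -14

Answer: -14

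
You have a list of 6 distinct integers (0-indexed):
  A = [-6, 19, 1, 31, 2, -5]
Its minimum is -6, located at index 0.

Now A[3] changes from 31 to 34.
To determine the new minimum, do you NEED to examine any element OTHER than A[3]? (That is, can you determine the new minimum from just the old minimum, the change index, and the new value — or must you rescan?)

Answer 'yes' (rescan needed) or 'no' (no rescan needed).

Old min = -6 at index 0
Change at index 3: 31 -> 34
Index 3 was NOT the min. New min = min(-6, 34). No rescan of other elements needed.
Needs rescan: no

Answer: no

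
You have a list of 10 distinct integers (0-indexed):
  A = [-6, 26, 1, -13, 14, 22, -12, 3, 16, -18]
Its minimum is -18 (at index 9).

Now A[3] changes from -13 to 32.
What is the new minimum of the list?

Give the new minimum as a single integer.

Answer: -18

Derivation:
Old min = -18 (at index 9)
Change: A[3] -13 -> 32
Changed element was NOT the old min.
  New min = min(old_min, new_val) = min(-18, 32) = -18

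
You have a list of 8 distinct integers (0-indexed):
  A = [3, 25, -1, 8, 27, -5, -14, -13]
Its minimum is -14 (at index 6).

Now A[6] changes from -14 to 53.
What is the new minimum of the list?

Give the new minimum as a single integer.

Old min = -14 (at index 6)
Change: A[6] -14 -> 53
Changed element WAS the min. Need to check: is 53 still <= all others?
  Min of remaining elements: -13
  New min = min(53, -13) = -13

Answer: -13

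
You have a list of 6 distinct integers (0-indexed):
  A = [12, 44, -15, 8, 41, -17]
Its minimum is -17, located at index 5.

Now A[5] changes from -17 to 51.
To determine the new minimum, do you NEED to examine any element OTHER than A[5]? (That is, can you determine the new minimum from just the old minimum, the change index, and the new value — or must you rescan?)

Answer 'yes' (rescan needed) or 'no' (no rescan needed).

Answer: yes

Derivation:
Old min = -17 at index 5
Change at index 5: -17 -> 51
Index 5 WAS the min and new value 51 > old min -17. Must rescan other elements to find the new min.
Needs rescan: yes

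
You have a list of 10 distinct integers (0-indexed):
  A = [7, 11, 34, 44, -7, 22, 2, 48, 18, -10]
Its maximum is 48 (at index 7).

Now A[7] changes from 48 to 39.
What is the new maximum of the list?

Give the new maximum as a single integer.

Old max = 48 (at index 7)
Change: A[7] 48 -> 39
Changed element WAS the max -> may need rescan.
  Max of remaining elements: 44
  New max = max(39, 44) = 44

Answer: 44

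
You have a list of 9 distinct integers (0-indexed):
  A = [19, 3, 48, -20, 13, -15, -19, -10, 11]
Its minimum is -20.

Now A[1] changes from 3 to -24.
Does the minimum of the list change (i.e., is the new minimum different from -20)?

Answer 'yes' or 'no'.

Answer: yes

Derivation:
Old min = -20
Change: A[1] 3 -> -24
Changed element was NOT the min; min changes only if -24 < -20.
New min = -24; changed? yes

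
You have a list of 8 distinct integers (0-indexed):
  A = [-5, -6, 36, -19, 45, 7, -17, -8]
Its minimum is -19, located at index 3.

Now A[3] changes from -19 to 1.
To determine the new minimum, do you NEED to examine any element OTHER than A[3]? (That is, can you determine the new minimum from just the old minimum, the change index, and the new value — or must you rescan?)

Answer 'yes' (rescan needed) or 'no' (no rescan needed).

Answer: yes

Derivation:
Old min = -19 at index 3
Change at index 3: -19 -> 1
Index 3 WAS the min and new value 1 > old min -19. Must rescan other elements to find the new min.
Needs rescan: yes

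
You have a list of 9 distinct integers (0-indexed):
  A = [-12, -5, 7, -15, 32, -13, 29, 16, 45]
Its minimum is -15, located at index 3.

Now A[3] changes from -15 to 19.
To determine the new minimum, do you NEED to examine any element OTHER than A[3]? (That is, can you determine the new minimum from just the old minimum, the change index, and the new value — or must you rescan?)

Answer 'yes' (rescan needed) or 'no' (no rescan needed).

Old min = -15 at index 3
Change at index 3: -15 -> 19
Index 3 WAS the min and new value 19 > old min -15. Must rescan other elements to find the new min.
Needs rescan: yes

Answer: yes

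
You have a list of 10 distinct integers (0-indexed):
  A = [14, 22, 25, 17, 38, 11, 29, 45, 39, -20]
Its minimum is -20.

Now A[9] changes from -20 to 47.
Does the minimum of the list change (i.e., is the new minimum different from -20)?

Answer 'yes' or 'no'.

Old min = -20
Change: A[9] -20 -> 47
Changed element was the min; new min must be rechecked.
New min = 11; changed? yes

Answer: yes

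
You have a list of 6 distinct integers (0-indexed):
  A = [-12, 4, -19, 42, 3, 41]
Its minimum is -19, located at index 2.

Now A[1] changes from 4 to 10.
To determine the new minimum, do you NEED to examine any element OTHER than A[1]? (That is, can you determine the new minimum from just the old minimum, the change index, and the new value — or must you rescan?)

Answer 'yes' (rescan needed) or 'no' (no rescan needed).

Old min = -19 at index 2
Change at index 1: 4 -> 10
Index 1 was NOT the min. New min = min(-19, 10). No rescan of other elements needed.
Needs rescan: no

Answer: no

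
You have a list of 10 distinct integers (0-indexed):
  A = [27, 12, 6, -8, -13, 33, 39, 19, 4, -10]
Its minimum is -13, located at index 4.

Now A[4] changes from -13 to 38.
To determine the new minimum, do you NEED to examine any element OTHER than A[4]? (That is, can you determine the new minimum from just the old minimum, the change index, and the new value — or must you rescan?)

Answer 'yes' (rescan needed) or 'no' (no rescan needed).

Answer: yes

Derivation:
Old min = -13 at index 4
Change at index 4: -13 -> 38
Index 4 WAS the min and new value 38 > old min -13. Must rescan other elements to find the new min.
Needs rescan: yes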